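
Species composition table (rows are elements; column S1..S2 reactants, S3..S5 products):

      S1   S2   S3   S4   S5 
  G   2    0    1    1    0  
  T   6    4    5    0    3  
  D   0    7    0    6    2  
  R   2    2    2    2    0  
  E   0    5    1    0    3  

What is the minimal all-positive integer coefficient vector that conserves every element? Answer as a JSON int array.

G: 4·2+4·0 = 8 | 5·1+3·1+5·0 = 8
T: 4·6+4·4 = 40 | 5·5+3·0+5·3 = 40
D: 4·0+4·7 = 28 | 5·0+3·6+5·2 = 28
R: 4·2+4·2 = 16 | 5·2+3·2+5·0 = 16
E: 4·0+4·5 = 20 | 5·1+3·0+5·3 = 20
gcd(4,4,5,3,5) = 1

Coefficients: [4, 4, 5, 3, 5]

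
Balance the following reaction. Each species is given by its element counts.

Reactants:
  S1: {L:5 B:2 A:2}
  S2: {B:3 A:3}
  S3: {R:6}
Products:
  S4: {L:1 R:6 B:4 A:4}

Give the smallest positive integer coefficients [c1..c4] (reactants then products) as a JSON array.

Coefficients: [1, 6, 5, 5]

L: 1·5+6·0+5·0 = 5 | 5·1 = 5
R: 1·0+6·0+5·6 = 30 | 5·6 = 30
B: 1·2+6·3+5·0 = 20 | 5·4 = 20
A: 1·2+6·3+5·0 = 20 | 5·4 = 20
gcd(1,6,5,5) = 1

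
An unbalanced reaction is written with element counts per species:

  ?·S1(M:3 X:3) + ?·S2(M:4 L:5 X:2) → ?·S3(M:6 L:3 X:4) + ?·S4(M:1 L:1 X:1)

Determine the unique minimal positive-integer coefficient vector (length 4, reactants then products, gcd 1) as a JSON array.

Coefficients: [4, 3, 3, 6]

M: 4·3+3·4 = 24 | 3·6+6·1 = 24
L: 4·0+3·5 = 15 | 3·3+6·1 = 15
X: 4·3+3·2 = 18 | 3·4+6·1 = 18
gcd(4,3,3,6) = 1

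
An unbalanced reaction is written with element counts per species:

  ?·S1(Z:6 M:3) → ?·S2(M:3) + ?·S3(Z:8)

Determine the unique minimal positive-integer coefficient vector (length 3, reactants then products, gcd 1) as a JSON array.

Z: 4·6 = 24 | 4·0+3·8 = 24
M: 4·3 = 12 | 4·3+3·0 = 12
gcd(4,4,3) = 1

Coefficients: [4, 4, 3]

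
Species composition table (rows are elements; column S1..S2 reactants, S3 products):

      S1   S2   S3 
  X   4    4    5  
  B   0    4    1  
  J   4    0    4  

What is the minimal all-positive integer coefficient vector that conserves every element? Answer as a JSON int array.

X: 4·4+1·4 = 20 | 4·5 = 20
B: 4·0+1·4 = 4 | 4·1 = 4
J: 4·4+1·0 = 16 | 4·4 = 16
gcd(4,1,4) = 1

Coefficients: [4, 1, 4]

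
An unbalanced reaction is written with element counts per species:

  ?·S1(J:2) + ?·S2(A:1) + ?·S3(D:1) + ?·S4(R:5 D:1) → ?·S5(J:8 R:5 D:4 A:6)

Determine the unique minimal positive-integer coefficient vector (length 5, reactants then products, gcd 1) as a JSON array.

J: 4·2+6·0+3·0+1·0 = 8 | 1·8 = 8
R: 4·0+6·0+3·0+1·5 = 5 | 1·5 = 5
D: 4·0+6·0+3·1+1·1 = 4 | 1·4 = 4
A: 4·0+6·1+3·0+1·0 = 6 | 1·6 = 6
gcd(4,6,3,1,1) = 1

Coefficients: [4, 6, 3, 1, 1]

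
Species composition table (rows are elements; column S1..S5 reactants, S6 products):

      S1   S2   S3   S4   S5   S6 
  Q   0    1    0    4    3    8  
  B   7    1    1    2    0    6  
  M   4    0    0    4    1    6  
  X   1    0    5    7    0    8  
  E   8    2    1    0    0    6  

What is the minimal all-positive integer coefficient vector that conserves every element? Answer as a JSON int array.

Coefficients: [2, 6, 2, 4, 6, 5]

Q: 2·0+6·1+2·0+4·4+6·3 = 40 | 5·8 = 40
B: 2·7+6·1+2·1+4·2+6·0 = 30 | 5·6 = 30
M: 2·4+6·0+2·0+4·4+6·1 = 30 | 5·6 = 30
X: 2·1+6·0+2·5+4·7+6·0 = 40 | 5·8 = 40
E: 2·8+6·2+2·1+4·0+6·0 = 30 | 5·6 = 30
gcd(2,6,2,4,6,5) = 1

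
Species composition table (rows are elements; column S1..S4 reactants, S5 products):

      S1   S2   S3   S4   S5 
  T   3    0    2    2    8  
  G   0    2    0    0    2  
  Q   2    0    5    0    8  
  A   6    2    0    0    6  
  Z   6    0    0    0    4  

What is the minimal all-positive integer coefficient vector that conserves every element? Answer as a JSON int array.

T: 2·3+3·0+4·2+5·2 = 24 | 3·8 = 24
G: 2·0+3·2+4·0+5·0 = 6 | 3·2 = 6
Q: 2·2+3·0+4·5+5·0 = 24 | 3·8 = 24
A: 2·6+3·2+4·0+5·0 = 18 | 3·6 = 18
Z: 2·6+3·0+4·0+5·0 = 12 | 3·4 = 12
gcd(2,3,4,5,3) = 1

Coefficients: [2, 3, 4, 5, 3]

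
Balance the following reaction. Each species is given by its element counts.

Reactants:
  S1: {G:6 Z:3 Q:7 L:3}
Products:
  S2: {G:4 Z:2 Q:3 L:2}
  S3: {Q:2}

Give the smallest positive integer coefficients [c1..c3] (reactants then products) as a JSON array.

Coefficients: [4, 6, 5]

G: 4·6 = 24 | 6·4+5·0 = 24
Z: 4·3 = 12 | 6·2+5·0 = 12
Q: 4·7 = 28 | 6·3+5·2 = 28
L: 4·3 = 12 | 6·2+5·0 = 12
gcd(4,6,5) = 1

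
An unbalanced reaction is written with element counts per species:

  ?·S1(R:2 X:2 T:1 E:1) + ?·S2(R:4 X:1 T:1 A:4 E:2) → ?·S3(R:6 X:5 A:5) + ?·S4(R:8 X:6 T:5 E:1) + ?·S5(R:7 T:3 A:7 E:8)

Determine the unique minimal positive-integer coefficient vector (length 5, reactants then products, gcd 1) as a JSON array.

Coefficients: [5, 6, 2, 1, 2]

R: 5·2+6·4 = 34 | 2·6+1·8+2·7 = 34
X: 5·2+6·1 = 16 | 2·5+1·6+2·0 = 16
T: 5·1+6·1 = 11 | 2·0+1·5+2·3 = 11
A: 5·0+6·4 = 24 | 2·5+1·0+2·7 = 24
E: 5·1+6·2 = 17 | 2·0+1·1+2·8 = 17
gcd(5,6,2,1,2) = 1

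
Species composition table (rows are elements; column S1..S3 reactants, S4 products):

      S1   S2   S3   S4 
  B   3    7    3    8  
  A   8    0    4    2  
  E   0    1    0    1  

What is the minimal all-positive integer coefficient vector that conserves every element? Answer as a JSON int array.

Coefficients: [1, 6, 1, 6]

B: 1·3+6·7+1·3 = 48 | 6·8 = 48
A: 1·8+6·0+1·4 = 12 | 6·2 = 12
E: 1·0+6·1+1·0 = 6 | 6·1 = 6
gcd(1,6,1,6) = 1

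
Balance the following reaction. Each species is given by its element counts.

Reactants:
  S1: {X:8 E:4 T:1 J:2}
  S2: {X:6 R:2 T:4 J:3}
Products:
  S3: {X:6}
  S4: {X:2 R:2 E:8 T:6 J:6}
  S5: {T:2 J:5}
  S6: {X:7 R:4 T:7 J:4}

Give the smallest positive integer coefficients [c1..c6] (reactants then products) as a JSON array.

Coefficients: [2, 5, 5, 1, 1, 2]

X: 2·8+5·6 = 46 | 5·6+1·2+1·0+2·7 = 46
R: 2·0+5·2 = 10 | 5·0+1·2+1·0+2·4 = 10
E: 2·4+5·0 = 8 | 5·0+1·8+1·0+2·0 = 8
T: 2·1+5·4 = 22 | 5·0+1·6+1·2+2·7 = 22
J: 2·2+5·3 = 19 | 5·0+1·6+1·5+2·4 = 19
gcd(2,5,5,1,1,2) = 1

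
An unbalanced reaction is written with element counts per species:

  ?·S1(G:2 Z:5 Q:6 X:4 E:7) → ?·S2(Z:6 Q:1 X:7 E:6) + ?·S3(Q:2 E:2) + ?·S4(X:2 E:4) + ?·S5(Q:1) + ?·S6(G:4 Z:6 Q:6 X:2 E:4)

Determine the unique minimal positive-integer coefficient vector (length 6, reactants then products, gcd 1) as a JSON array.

Coefficients: [6, 2, 5, 2, 6, 3]

G: 6·2 = 12 | 2·0+5·0+2·0+6·0+3·4 = 12
Z: 6·5 = 30 | 2·6+5·0+2·0+6·0+3·6 = 30
Q: 6·6 = 36 | 2·1+5·2+2·0+6·1+3·6 = 36
X: 6·4 = 24 | 2·7+5·0+2·2+6·0+3·2 = 24
E: 6·7 = 42 | 2·6+5·2+2·4+6·0+3·4 = 42
gcd(6,2,5,2,6,3) = 1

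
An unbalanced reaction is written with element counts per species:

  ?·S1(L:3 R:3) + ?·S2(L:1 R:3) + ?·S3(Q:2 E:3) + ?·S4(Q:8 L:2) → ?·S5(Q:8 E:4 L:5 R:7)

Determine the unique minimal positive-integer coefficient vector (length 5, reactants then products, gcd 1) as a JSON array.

Coefficients: [2, 5, 4, 2, 3]

Q: 2·0+5·0+4·2+2·8 = 24 | 3·8 = 24
E: 2·0+5·0+4·3+2·0 = 12 | 3·4 = 12
L: 2·3+5·1+4·0+2·2 = 15 | 3·5 = 15
R: 2·3+5·3+4·0+2·0 = 21 | 3·7 = 21
gcd(2,5,4,2,3) = 1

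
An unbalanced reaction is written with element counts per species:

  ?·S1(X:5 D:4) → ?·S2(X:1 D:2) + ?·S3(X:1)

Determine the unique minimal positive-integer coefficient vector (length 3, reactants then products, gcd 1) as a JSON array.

Coefficients: [1, 2, 3]

X: 1·5 = 5 | 2·1+3·1 = 5
D: 1·4 = 4 | 2·2+3·0 = 4
gcd(1,2,3) = 1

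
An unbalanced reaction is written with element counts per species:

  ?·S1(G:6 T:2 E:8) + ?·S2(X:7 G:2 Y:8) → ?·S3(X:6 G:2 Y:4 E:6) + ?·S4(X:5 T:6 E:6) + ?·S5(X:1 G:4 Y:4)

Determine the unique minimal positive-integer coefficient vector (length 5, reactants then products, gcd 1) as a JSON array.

Coefficients: [3, 4, 3, 1, 5]

X: 3·0+4·7 = 28 | 3·6+1·5+5·1 = 28
G: 3·6+4·2 = 26 | 3·2+1·0+5·4 = 26
T: 3·2+4·0 = 6 | 3·0+1·6+5·0 = 6
Y: 3·0+4·8 = 32 | 3·4+1·0+5·4 = 32
E: 3·8+4·0 = 24 | 3·6+1·6+5·0 = 24
gcd(3,4,3,1,5) = 1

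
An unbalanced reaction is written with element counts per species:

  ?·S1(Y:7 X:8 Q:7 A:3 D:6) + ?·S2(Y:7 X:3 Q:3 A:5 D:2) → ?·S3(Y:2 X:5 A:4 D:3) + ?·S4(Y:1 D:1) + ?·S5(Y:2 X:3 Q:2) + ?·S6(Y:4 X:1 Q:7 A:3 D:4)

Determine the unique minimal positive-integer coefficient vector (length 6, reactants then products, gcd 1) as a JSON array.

Y: 3·7+1·7 = 28 | 2·2+6·1+5·2+2·4 = 28
X: 3·8+1·3 = 27 | 2·5+6·0+5·3+2·1 = 27
Q: 3·7+1·3 = 24 | 2·0+6·0+5·2+2·7 = 24
A: 3·3+1·5 = 14 | 2·4+6·0+5·0+2·3 = 14
D: 3·6+1·2 = 20 | 2·3+6·1+5·0+2·4 = 20
gcd(3,1,2,6,5,2) = 1

Coefficients: [3, 1, 2, 6, 5, 2]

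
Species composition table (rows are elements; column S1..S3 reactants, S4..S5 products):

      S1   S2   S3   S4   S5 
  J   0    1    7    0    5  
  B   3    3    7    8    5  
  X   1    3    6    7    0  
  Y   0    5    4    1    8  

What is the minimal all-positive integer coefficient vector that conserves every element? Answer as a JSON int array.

Coefficients: [6, 3, 1, 3, 2]

J: 6·0+3·1+1·7 = 10 | 3·0+2·5 = 10
B: 6·3+3·3+1·7 = 34 | 3·8+2·5 = 34
X: 6·1+3·3+1·6 = 21 | 3·7+2·0 = 21
Y: 6·0+3·5+1·4 = 19 | 3·1+2·8 = 19
gcd(6,3,1,3,2) = 1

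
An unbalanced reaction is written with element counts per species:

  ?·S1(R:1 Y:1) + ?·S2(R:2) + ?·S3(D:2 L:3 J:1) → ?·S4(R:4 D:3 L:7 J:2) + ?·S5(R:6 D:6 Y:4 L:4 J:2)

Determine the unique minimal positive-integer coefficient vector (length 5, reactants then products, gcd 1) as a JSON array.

R: 4·1+5·2+6·0 = 14 | 2·4+1·6 = 14
D: 4·0+5·0+6·2 = 12 | 2·3+1·6 = 12
Y: 4·1+5·0+6·0 = 4 | 2·0+1·4 = 4
L: 4·0+5·0+6·3 = 18 | 2·7+1·4 = 18
J: 4·0+5·0+6·1 = 6 | 2·2+1·2 = 6
gcd(4,5,6,2,1) = 1

Coefficients: [4, 5, 6, 2, 1]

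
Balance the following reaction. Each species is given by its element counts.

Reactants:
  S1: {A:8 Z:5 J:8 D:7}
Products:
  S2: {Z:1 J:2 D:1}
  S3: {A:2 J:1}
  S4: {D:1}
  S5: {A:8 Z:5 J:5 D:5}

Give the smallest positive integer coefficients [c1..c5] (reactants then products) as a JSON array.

A: 3·8 = 24 | 5·0+4·2+6·0+2·8 = 24
Z: 3·5 = 15 | 5·1+4·0+6·0+2·5 = 15
J: 3·8 = 24 | 5·2+4·1+6·0+2·5 = 24
D: 3·7 = 21 | 5·1+4·0+6·1+2·5 = 21
gcd(3,5,4,6,2) = 1

Coefficients: [3, 5, 4, 6, 2]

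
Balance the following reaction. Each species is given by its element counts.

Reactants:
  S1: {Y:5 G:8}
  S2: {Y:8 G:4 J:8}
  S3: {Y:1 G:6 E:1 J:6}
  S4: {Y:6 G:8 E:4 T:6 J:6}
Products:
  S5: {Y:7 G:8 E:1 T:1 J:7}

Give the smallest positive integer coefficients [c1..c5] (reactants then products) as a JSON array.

Y: 2·5+3·8+2·1+1·6 = 42 | 6·7 = 42
G: 2·8+3·4+2·6+1·8 = 48 | 6·8 = 48
E: 2·0+3·0+2·1+1·4 = 6 | 6·1 = 6
T: 2·0+3·0+2·0+1·6 = 6 | 6·1 = 6
J: 2·0+3·8+2·6+1·6 = 42 | 6·7 = 42
gcd(2,3,2,1,6) = 1

Coefficients: [2, 3, 2, 1, 6]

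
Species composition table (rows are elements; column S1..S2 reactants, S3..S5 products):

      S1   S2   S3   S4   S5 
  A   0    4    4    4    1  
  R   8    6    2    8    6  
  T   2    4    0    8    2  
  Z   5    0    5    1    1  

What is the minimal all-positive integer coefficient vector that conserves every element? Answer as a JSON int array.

A: 2·0+3·4 = 12 | 1·4+1·4+4·1 = 12
R: 2·8+3·6 = 34 | 1·2+1·8+4·6 = 34
T: 2·2+3·4 = 16 | 1·0+1·8+4·2 = 16
Z: 2·5+3·0 = 10 | 1·5+1·1+4·1 = 10
gcd(2,3,1,1,4) = 1

Coefficients: [2, 3, 1, 1, 4]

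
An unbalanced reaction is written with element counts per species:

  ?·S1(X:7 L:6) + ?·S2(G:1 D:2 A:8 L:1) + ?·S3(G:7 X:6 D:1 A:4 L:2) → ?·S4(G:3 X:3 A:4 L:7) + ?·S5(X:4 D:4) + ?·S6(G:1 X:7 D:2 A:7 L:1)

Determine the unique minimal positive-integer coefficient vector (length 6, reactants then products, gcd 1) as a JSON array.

G: 5·0+5·1+2·7 = 19 | 5·3+1·0+4·1 = 19
X: 5·7+5·0+2·6 = 47 | 5·3+1·4+4·7 = 47
D: 5·0+5·2+2·1 = 12 | 5·0+1·4+4·2 = 12
A: 5·0+5·8+2·4 = 48 | 5·4+1·0+4·7 = 48
L: 5·6+5·1+2·2 = 39 | 5·7+1·0+4·1 = 39
gcd(5,5,2,5,1,4) = 1

Coefficients: [5, 5, 2, 5, 1, 4]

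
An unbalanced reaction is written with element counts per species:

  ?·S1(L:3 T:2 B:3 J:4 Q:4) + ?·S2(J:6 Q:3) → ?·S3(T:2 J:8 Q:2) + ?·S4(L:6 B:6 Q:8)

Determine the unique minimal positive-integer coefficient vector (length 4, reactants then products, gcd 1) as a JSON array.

Coefficients: [6, 4, 6, 3]

L: 6·3+4·0 = 18 | 6·0+3·6 = 18
T: 6·2+4·0 = 12 | 6·2+3·0 = 12
B: 6·3+4·0 = 18 | 6·0+3·6 = 18
J: 6·4+4·6 = 48 | 6·8+3·0 = 48
Q: 6·4+4·3 = 36 | 6·2+3·8 = 36
gcd(6,4,6,3) = 1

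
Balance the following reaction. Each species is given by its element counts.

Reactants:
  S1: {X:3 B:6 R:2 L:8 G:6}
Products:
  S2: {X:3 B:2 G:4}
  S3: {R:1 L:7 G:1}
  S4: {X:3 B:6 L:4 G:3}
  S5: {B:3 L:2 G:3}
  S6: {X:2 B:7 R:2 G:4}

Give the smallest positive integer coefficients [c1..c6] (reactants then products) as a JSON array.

X: 6·3 = 18 | 3·3+6·0+1·3+1·0+3·2 = 18
B: 6·6 = 36 | 3·2+6·0+1·6+1·3+3·7 = 36
R: 6·2 = 12 | 3·0+6·1+1·0+1·0+3·2 = 12
L: 6·8 = 48 | 3·0+6·7+1·4+1·2+3·0 = 48
G: 6·6 = 36 | 3·4+6·1+1·3+1·3+3·4 = 36
gcd(6,3,6,1,1,3) = 1

Coefficients: [6, 3, 6, 1, 1, 3]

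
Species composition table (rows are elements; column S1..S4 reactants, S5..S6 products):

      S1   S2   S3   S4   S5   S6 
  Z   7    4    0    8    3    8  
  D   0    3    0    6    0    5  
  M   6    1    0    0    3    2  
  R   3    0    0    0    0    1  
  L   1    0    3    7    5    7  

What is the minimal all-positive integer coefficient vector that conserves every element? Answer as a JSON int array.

Coefficients: [1, 3, 6, 1, 1, 3]

Z: 1·7+3·4+6·0+1·8 = 27 | 1·3+3·8 = 27
D: 1·0+3·3+6·0+1·6 = 15 | 1·0+3·5 = 15
M: 1·6+3·1+6·0+1·0 = 9 | 1·3+3·2 = 9
R: 1·3+3·0+6·0+1·0 = 3 | 1·0+3·1 = 3
L: 1·1+3·0+6·3+1·7 = 26 | 1·5+3·7 = 26
gcd(1,3,6,1,1,3) = 1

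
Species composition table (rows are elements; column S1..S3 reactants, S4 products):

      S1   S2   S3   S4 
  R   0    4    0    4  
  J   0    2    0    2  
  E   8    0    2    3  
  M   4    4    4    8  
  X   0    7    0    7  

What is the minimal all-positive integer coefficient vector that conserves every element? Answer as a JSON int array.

Coefficients: [1, 6, 5, 6]

R: 1·0+6·4+5·0 = 24 | 6·4 = 24
J: 1·0+6·2+5·0 = 12 | 6·2 = 12
E: 1·8+6·0+5·2 = 18 | 6·3 = 18
M: 1·4+6·4+5·4 = 48 | 6·8 = 48
X: 1·0+6·7+5·0 = 42 | 6·7 = 42
gcd(1,6,5,6) = 1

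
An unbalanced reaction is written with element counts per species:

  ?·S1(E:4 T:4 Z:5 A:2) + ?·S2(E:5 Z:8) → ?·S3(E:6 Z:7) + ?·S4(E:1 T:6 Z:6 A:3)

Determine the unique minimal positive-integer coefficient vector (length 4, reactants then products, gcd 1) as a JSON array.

E: 3·4+4·5 = 32 | 5·6+2·1 = 32
T: 3·4+4·0 = 12 | 5·0+2·6 = 12
Z: 3·5+4·8 = 47 | 5·7+2·6 = 47
A: 3·2+4·0 = 6 | 5·0+2·3 = 6
gcd(3,4,5,2) = 1

Coefficients: [3, 4, 5, 2]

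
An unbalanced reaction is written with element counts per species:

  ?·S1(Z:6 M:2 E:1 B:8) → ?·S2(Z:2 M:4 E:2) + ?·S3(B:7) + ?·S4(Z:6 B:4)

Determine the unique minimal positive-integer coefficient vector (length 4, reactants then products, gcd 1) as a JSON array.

Z: 6·6 = 36 | 3·2+4·0+5·6 = 36
M: 6·2 = 12 | 3·4+4·0+5·0 = 12
E: 6·1 = 6 | 3·2+4·0+5·0 = 6
B: 6·8 = 48 | 3·0+4·7+5·4 = 48
gcd(6,3,4,5) = 1

Coefficients: [6, 3, 4, 5]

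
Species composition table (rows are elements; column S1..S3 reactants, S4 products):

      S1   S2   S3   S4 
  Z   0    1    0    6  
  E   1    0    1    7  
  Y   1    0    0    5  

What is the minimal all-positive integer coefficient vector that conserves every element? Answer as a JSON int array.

Z: 5·0+6·1+2·0 = 6 | 1·6 = 6
E: 5·1+6·0+2·1 = 7 | 1·7 = 7
Y: 5·1+6·0+2·0 = 5 | 1·5 = 5
gcd(5,6,2,1) = 1

Coefficients: [5, 6, 2, 1]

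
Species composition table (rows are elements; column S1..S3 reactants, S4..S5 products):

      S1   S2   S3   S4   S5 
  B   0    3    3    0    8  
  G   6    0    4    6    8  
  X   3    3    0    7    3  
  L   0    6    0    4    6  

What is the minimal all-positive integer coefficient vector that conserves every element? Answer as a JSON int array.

B: 5·0+5·3+3·3 = 24 | 3·0+3·8 = 24
G: 5·6+5·0+3·4 = 42 | 3·6+3·8 = 42
X: 5·3+5·3+3·0 = 30 | 3·7+3·3 = 30
L: 5·0+5·6+3·0 = 30 | 3·4+3·6 = 30
gcd(5,5,3,3,3) = 1

Coefficients: [5, 5, 3, 3, 3]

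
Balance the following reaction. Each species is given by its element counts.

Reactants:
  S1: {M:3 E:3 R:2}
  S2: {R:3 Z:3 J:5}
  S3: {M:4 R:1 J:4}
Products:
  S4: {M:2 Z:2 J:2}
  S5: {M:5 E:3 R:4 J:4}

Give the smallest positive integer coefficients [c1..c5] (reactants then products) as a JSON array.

Coefficients: [5, 2, 4, 3, 5]

M: 5·3+2·0+4·4 = 31 | 3·2+5·5 = 31
E: 5·3+2·0+4·0 = 15 | 3·0+5·3 = 15
R: 5·2+2·3+4·1 = 20 | 3·0+5·4 = 20
Z: 5·0+2·3+4·0 = 6 | 3·2+5·0 = 6
J: 5·0+2·5+4·4 = 26 | 3·2+5·4 = 26
gcd(5,2,4,3,5) = 1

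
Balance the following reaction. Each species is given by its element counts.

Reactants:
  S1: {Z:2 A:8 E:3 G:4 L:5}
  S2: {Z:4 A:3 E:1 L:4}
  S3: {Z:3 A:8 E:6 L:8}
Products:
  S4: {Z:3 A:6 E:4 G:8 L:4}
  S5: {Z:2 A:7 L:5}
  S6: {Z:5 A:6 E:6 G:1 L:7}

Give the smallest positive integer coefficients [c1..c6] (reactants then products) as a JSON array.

Coefficients: [5, 5, 2, 2, 5, 4]

Z: 5·2+5·4+2·3 = 36 | 2·3+5·2+4·5 = 36
A: 5·8+5·3+2·8 = 71 | 2·6+5·7+4·6 = 71
E: 5·3+5·1+2·6 = 32 | 2·4+5·0+4·6 = 32
G: 5·4+5·0+2·0 = 20 | 2·8+5·0+4·1 = 20
L: 5·5+5·4+2·8 = 61 | 2·4+5·5+4·7 = 61
gcd(5,5,2,2,5,4) = 1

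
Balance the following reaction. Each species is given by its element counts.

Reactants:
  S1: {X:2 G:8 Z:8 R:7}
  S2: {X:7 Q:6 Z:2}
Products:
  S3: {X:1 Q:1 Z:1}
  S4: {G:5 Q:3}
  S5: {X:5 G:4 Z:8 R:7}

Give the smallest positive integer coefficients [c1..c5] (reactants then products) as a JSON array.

X: 5·2+3·7 = 31 | 6·1+4·0+5·5 = 31
G: 5·8+3·0 = 40 | 6·0+4·5+5·4 = 40
Q: 5·0+3·6 = 18 | 6·1+4·3+5·0 = 18
Z: 5·8+3·2 = 46 | 6·1+4·0+5·8 = 46
R: 5·7+3·0 = 35 | 6·0+4·0+5·7 = 35
gcd(5,3,6,4,5) = 1

Coefficients: [5, 3, 6, 4, 5]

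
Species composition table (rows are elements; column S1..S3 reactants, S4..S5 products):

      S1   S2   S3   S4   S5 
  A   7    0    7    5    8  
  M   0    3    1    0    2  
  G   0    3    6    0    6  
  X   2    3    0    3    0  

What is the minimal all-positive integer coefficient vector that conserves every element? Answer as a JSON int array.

A: 6·7+2·0+4·7 = 70 | 6·5+5·8 = 70
M: 6·0+2·3+4·1 = 10 | 6·0+5·2 = 10
G: 6·0+2·3+4·6 = 30 | 6·0+5·6 = 30
X: 6·2+2·3+4·0 = 18 | 6·3+5·0 = 18
gcd(6,2,4,6,5) = 1

Coefficients: [6, 2, 4, 6, 5]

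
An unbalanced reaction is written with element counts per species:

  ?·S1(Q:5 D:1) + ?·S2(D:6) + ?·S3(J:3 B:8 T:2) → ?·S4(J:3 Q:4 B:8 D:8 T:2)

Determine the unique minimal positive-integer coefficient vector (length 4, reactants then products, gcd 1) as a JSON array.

J: 4·0+6·0+5·3 = 15 | 5·3 = 15
Q: 4·5+6·0+5·0 = 20 | 5·4 = 20
B: 4·0+6·0+5·8 = 40 | 5·8 = 40
D: 4·1+6·6+5·0 = 40 | 5·8 = 40
T: 4·0+6·0+5·2 = 10 | 5·2 = 10
gcd(4,6,5,5) = 1

Coefficients: [4, 6, 5, 5]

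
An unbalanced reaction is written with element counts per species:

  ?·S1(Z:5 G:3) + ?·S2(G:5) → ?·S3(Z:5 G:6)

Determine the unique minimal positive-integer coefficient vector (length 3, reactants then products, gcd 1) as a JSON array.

Coefficients: [5, 3, 5]

Z: 5·5+3·0 = 25 | 5·5 = 25
G: 5·3+3·5 = 30 | 5·6 = 30
gcd(5,3,5) = 1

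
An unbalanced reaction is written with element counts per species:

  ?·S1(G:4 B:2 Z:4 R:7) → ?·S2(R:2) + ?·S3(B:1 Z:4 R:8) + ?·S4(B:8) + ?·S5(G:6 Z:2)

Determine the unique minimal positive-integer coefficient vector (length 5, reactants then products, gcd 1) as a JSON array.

Coefficients: [6, 5, 4, 1, 4]

G: 6·4 = 24 | 5·0+4·0+1·0+4·6 = 24
B: 6·2 = 12 | 5·0+4·1+1·8+4·0 = 12
Z: 6·4 = 24 | 5·0+4·4+1·0+4·2 = 24
R: 6·7 = 42 | 5·2+4·8+1·0+4·0 = 42
gcd(6,5,4,1,4) = 1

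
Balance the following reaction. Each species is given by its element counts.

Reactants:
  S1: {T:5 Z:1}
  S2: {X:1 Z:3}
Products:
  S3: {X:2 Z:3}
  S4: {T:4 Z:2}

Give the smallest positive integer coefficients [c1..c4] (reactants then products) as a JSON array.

Coefficients: [4, 4, 2, 5]

T: 4·5+4·0 = 20 | 2·0+5·4 = 20
X: 4·0+4·1 = 4 | 2·2+5·0 = 4
Z: 4·1+4·3 = 16 | 2·3+5·2 = 16
gcd(4,4,2,5) = 1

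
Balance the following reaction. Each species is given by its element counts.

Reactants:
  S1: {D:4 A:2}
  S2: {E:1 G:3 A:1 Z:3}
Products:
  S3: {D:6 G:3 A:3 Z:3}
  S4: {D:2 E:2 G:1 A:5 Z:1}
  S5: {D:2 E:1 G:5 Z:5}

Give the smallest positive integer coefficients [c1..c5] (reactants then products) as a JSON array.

D: 5·4+6·0 = 20 | 2·6+2·2+2·2 = 20
E: 5·0+6·1 = 6 | 2·0+2·2+2·1 = 6
G: 5·0+6·3 = 18 | 2·3+2·1+2·5 = 18
A: 5·2+6·1 = 16 | 2·3+2·5+2·0 = 16
Z: 5·0+6·3 = 18 | 2·3+2·1+2·5 = 18
gcd(5,6,2,2,2) = 1

Coefficients: [5, 6, 2, 2, 2]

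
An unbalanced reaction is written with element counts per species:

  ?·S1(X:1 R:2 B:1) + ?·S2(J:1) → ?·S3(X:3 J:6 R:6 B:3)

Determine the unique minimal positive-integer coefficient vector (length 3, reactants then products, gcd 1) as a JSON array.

Coefficients: [3, 6, 1]

X: 3·1+6·0 = 3 | 1·3 = 3
J: 3·0+6·1 = 6 | 1·6 = 6
R: 3·2+6·0 = 6 | 1·6 = 6
B: 3·1+6·0 = 3 | 1·3 = 3
gcd(3,6,1) = 1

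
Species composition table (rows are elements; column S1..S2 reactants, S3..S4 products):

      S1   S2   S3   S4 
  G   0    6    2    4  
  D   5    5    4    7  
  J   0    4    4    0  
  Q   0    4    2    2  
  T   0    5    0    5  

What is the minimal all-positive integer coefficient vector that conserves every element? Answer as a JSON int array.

G: 6·0+5·6 = 30 | 5·2+5·4 = 30
D: 6·5+5·5 = 55 | 5·4+5·7 = 55
J: 6·0+5·4 = 20 | 5·4+5·0 = 20
Q: 6·0+5·4 = 20 | 5·2+5·2 = 20
T: 6·0+5·5 = 25 | 5·0+5·5 = 25
gcd(6,5,5,5) = 1

Coefficients: [6, 5, 5, 5]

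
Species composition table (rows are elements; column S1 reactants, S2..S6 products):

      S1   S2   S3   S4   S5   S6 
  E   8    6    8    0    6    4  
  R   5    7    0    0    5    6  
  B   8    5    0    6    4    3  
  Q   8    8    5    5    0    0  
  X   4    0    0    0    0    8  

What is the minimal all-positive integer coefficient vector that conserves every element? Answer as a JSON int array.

Coefficients: [6, 1, 3, 5, 1, 3]

E: 6·8 = 48 | 1·6+3·8+5·0+1·6+3·4 = 48
R: 6·5 = 30 | 1·7+3·0+5·0+1·5+3·6 = 30
B: 6·8 = 48 | 1·5+3·0+5·6+1·4+3·3 = 48
Q: 6·8 = 48 | 1·8+3·5+5·5+1·0+3·0 = 48
X: 6·4 = 24 | 1·0+3·0+5·0+1·0+3·8 = 24
gcd(6,1,3,5,1,3) = 1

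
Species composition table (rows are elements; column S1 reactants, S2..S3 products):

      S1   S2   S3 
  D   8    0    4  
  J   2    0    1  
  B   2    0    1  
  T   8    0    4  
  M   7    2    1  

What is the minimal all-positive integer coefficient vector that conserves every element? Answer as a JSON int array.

Coefficients: [2, 5, 4]

D: 2·8 = 16 | 5·0+4·4 = 16
J: 2·2 = 4 | 5·0+4·1 = 4
B: 2·2 = 4 | 5·0+4·1 = 4
T: 2·8 = 16 | 5·0+4·4 = 16
M: 2·7 = 14 | 5·2+4·1 = 14
gcd(2,5,4) = 1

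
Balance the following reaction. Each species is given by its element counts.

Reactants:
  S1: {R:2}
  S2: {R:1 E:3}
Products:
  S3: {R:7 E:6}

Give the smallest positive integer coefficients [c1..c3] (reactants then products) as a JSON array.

Coefficients: [5, 4, 2]

R: 5·2+4·1 = 14 | 2·7 = 14
E: 5·0+4·3 = 12 | 2·6 = 12
gcd(5,4,2) = 1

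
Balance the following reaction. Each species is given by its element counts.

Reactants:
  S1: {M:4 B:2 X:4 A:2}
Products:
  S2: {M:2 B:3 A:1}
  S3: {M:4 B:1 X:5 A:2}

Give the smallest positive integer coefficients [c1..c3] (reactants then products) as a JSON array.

Coefficients: [5, 2, 4]

M: 5·4 = 20 | 2·2+4·4 = 20
B: 5·2 = 10 | 2·3+4·1 = 10
X: 5·4 = 20 | 2·0+4·5 = 20
A: 5·2 = 10 | 2·1+4·2 = 10
gcd(5,2,4) = 1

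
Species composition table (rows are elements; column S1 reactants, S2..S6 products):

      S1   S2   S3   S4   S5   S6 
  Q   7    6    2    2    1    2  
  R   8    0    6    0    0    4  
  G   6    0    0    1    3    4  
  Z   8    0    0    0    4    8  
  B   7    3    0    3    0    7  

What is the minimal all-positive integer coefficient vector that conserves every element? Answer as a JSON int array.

Coefficients: [6, 1, 6, 6, 6, 3]

Q: 6·7 = 42 | 1·6+6·2+6·2+6·1+3·2 = 42
R: 6·8 = 48 | 1·0+6·6+6·0+6·0+3·4 = 48
G: 6·6 = 36 | 1·0+6·0+6·1+6·3+3·4 = 36
Z: 6·8 = 48 | 1·0+6·0+6·0+6·4+3·8 = 48
B: 6·7 = 42 | 1·3+6·0+6·3+6·0+3·7 = 42
gcd(6,1,6,6,6,3) = 1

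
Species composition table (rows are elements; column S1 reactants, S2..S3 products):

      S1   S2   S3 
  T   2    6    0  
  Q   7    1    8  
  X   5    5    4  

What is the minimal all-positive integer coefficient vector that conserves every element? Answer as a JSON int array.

Coefficients: [6, 2, 5]

T: 6·2 = 12 | 2·6+5·0 = 12
Q: 6·7 = 42 | 2·1+5·8 = 42
X: 6·5 = 30 | 2·5+5·4 = 30
gcd(6,2,5) = 1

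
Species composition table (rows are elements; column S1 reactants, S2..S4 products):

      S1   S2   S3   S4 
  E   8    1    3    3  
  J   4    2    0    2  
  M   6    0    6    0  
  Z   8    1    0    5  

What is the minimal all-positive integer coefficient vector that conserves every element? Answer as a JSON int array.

Coefficients: [2, 1, 2, 3]

E: 2·8 = 16 | 1·1+2·3+3·3 = 16
J: 2·4 = 8 | 1·2+2·0+3·2 = 8
M: 2·6 = 12 | 1·0+2·6+3·0 = 12
Z: 2·8 = 16 | 1·1+2·0+3·5 = 16
gcd(2,1,2,3) = 1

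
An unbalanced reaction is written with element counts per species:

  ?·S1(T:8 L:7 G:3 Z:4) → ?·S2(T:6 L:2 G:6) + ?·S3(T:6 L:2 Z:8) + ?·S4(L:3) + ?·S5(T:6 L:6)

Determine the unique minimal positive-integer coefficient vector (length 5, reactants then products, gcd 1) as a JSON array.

Coefficients: [6, 3, 3, 6, 2]

T: 6·8 = 48 | 3·6+3·6+6·0+2·6 = 48
L: 6·7 = 42 | 3·2+3·2+6·3+2·6 = 42
G: 6·3 = 18 | 3·6+3·0+6·0+2·0 = 18
Z: 6·4 = 24 | 3·0+3·8+6·0+2·0 = 24
gcd(6,3,3,6,2) = 1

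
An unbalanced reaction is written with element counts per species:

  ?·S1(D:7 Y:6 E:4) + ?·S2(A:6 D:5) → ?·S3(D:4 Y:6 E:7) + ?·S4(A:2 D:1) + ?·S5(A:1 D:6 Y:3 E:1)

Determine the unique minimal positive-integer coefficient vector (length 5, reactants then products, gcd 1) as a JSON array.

A: 5·0+3·6 = 18 | 2·0+6·2+6·1 = 18
D: 5·7+3·5 = 50 | 2·4+6·1+6·6 = 50
Y: 5·6+3·0 = 30 | 2·6+6·0+6·3 = 30
E: 5·4+3·0 = 20 | 2·7+6·0+6·1 = 20
gcd(5,3,2,6,6) = 1

Coefficients: [5, 3, 2, 6, 6]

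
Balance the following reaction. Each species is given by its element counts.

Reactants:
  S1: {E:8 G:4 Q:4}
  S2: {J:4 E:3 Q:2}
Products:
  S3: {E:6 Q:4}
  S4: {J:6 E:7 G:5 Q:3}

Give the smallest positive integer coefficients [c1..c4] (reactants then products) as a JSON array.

J: 5·0+6·4 = 24 | 5·0+4·6 = 24
E: 5·8+6·3 = 58 | 5·6+4·7 = 58
G: 5·4+6·0 = 20 | 5·0+4·5 = 20
Q: 5·4+6·2 = 32 | 5·4+4·3 = 32
gcd(5,6,5,4) = 1

Coefficients: [5, 6, 5, 4]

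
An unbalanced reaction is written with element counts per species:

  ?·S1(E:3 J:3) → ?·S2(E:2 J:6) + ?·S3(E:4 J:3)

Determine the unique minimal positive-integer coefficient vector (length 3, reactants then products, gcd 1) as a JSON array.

E: 6·3 = 18 | 1·2+4·4 = 18
J: 6·3 = 18 | 1·6+4·3 = 18
gcd(6,1,4) = 1

Coefficients: [6, 1, 4]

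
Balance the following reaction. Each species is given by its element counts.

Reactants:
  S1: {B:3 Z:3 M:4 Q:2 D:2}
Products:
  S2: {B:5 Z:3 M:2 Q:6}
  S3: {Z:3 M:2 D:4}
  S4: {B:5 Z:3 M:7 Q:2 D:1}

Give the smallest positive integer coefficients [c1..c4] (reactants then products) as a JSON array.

B: 5·3 = 15 | 1·5+2·0+2·5 = 15
Z: 5·3 = 15 | 1·3+2·3+2·3 = 15
M: 5·4 = 20 | 1·2+2·2+2·7 = 20
Q: 5·2 = 10 | 1·6+2·0+2·2 = 10
D: 5·2 = 10 | 1·0+2·4+2·1 = 10
gcd(5,1,2,2) = 1

Coefficients: [5, 1, 2, 2]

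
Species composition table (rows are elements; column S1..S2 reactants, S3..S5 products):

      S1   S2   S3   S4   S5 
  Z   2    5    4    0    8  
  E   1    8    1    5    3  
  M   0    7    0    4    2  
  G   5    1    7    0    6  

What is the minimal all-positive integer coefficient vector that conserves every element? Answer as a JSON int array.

Z: 5·2+2·5 = 20 | 3·4+3·0+1·8 = 20
E: 5·1+2·8 = 21 | 3·1+3·5+1·3 = 21
M: 5·0+2·7 = 14 | 3·0+3·4+1·2 = 14
G: 5·5+2·1 = 27 | 3·7+3·0+1·6 = 27
gcd(5,2,3,3,1) = 1

Coefficients: [5, 2, 3, 3, 1]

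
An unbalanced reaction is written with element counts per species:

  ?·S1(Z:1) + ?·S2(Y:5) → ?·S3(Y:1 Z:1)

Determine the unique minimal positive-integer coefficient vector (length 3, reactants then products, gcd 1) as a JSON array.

Coefficients: [5, 1, 5]

Y: 5·0+1·5 = 5 | 5·1 = 5
Z: 5·1+1·0 = 5 | 5·1 = 5
gcd(5,1,5) = 1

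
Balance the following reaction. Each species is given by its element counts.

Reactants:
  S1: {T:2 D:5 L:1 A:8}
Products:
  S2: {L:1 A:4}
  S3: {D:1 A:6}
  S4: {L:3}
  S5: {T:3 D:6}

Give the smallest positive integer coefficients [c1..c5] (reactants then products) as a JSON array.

T: 6·2 = 12 | 3·0+6·0+1·0+4·3 = 12
D: 6·5 = 30 | 3·0+6·1+1·0+4·6 = 30
L: 6·1 = 6 | 3·1+6·0+1·3+4·0 = 6
A: 6·8 = 48 | 3·4+6·6+1·0+4·0 = 48
gcd(6,3,6,1,4) = 1

Coefficients: [6, 3, 6, 1, 4]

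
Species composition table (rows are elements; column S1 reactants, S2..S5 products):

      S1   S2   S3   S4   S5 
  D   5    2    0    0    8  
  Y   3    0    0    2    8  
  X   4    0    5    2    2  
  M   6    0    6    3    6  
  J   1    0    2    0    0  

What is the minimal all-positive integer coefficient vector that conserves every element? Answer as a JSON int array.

D: 4·5 = 20 | 6·2+2·0+2·0+1·8 = 20
Y: 4·3 = 12 | 6·0+2·0+2·2+1·8 = 12
X: 4·4 = 16 | 6·0+2·5+2·2+1·2 = 16
M: 4·6 = 24 | 6·0+2·6+2·3+1·6 = 24
J: 4·1 = 4 | 6·0+2·2+2·0+1·0 = 4
gcd(4,6,2,2,1) = 1

Coefficients: [4, 6, 2, 2, 1]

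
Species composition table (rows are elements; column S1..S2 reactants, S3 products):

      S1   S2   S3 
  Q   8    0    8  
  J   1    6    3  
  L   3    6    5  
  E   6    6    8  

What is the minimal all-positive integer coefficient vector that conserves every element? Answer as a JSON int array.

Coefficients: [3, 1, 3]

Q: 3·8+1·0 = 24 | 3·8 = 24
J: 3·1+1·6 = 9 | 3·3 = 9
L: 3·3+1·6 = 15 | 3·5 = 15
E: 3·6+1·6 = 24 | 3·8 = 24
gcd(3,1,3) = 1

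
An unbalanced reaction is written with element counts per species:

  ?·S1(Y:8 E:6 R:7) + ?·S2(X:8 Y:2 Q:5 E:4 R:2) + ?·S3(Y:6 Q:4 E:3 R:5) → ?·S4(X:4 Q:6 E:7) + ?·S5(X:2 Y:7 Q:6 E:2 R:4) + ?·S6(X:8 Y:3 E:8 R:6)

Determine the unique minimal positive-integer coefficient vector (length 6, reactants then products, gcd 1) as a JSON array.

Coefficients: [3, 6, 3, 1, 6, 4]

X: 3·0+6·8+3·0 = 48 | 1·4+6·2+4·8 = 48
Y: 3·8+6·2+3·6 = 54 | 1·0+6·7+4·3 = 54
Q: 3·0+6·5+3·4 = 42 | 1·6+6·6+4·0 = 42
E: 3·6+6·4+3·3 = 51 | 1·7+6·2+4·8 = 51
R: 3·7+6·2+3·5 = 48 | 1·0+6·4+4·6 = 48
gcd(3,6,3,1,6,4) = 1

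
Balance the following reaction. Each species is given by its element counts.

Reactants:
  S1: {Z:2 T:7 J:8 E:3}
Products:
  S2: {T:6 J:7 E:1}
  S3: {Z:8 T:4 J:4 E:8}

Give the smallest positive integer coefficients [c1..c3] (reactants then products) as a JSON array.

Coefficients: [4, 4, 1]

Z: 4·2 = 8 | 4·0+1·8 = 8
T: 4·7 = 28 | 4·6+1·4 = 28
J: 4·8 = 32 | 4·7+1·4 = 32
E: 4·3 = 12 | 4·1+1·8 = 12
gcd(4,4,1) = 1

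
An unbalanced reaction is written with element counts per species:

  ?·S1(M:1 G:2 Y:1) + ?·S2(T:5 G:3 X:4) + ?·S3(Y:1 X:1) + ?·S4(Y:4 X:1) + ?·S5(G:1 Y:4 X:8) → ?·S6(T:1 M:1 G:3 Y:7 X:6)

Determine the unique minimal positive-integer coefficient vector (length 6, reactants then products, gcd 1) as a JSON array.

Coefficients: [5, 1, 6, 4, 2, 5]

T: 5·0+1·5+6·0+4·0+2·0 = 5 | 5·1 = 5
M: 5·1+1·0+6·0+4·0+2·0 = 5 | 5·1 = 5
G: 5·2+1·3+6·0+4·0+2·1 = 15 | 5·3 = 15
Y: 5·1+1·0+6·1+4·4+2·4 = 35 | 5·7 = 35
X: 5·0+1·4+6·1+4·1+2·8 = 30 | 5·6 = 30
gcd(5,1,6,4,2,5) = 1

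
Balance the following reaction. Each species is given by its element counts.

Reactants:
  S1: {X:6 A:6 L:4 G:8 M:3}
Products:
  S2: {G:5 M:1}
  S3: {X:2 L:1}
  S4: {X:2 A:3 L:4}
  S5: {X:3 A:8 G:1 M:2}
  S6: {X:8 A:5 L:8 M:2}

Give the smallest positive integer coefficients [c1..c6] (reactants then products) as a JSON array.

X: 4·6 = 24 | 6·0+4·2+1·2+2·3+1·8 = 24
A: 4·6 = 24 | 6·0+4·0+1·3+2·8+1·5 = 24
L: 4·4 = 16 | 6·0+4·1+1·4+2·0+1·8 = 16
G: 4·8 = 32 | 6·5+4·0+1·0+2·1+1·0 = 32
M: 4·3 = 12 | 6·1+4·0+1·0+2·2+1·2 = 12
gcd(4,6,4,1,2,1) = 1

Coefficients: [4, 6, 4, 1, 2, 1]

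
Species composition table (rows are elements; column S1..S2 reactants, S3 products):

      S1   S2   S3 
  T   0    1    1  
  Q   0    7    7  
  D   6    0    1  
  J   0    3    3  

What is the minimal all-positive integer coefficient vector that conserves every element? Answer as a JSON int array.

Coefficients: [1, 6, 6]

T: 1·0+6·1 = 6 | 6·1 = 6
Q: 1·0+6·7 = 42 | 6·7 = 42
D: 1·6+6·0 = 6 | 6·1 = 6
J: 1·0+6·3 = 18 | 6·3 = 18
gcd(1,6,6) = 1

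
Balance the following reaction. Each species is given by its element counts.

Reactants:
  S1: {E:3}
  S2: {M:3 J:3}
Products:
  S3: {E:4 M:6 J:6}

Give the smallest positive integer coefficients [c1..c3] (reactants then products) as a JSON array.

Coefficients: [4, 6, 3]

E: 4·3+6·0 = 12 | 3·4 = 12
M: 4·0+6·3 = 18 | 3·6 = 18
J: 4·0+6·3 = 18 | 3·6 = 18
gcd(4,6,3) = 1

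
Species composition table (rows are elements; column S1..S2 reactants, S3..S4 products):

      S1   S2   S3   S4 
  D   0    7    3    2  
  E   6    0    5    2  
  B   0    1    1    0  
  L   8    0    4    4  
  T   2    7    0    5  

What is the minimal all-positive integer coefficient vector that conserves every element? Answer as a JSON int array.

Coefficients: [3, 2, 2, 4]

D: 3·0+2·7 = 14 | 2·3+4·2 = 14
E: 3·6+2·0 = 18 | 2·5+4·2 = 18
B: 3·0+2·1 = 2 | 2·1+4·0 = 2
L: 3·8+2·0 = 24 | 2·4+4·4 = 24
T: 3·2+2·7 = 20 | 2·0+4·5 = 20
gcd(3,2,2,4) = 1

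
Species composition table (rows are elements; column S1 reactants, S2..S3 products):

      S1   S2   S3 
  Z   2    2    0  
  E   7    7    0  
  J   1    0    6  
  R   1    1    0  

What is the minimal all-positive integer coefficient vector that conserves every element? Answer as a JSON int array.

Coefficients: [6, 6, 1]

Z: 6·2 = 12 | 6·2+1·0 = 12
E: 6·7 = 42 | 6·7+1·0 = 42
J: 6·1 = 6 | 6·0+1·6 = 6
R: 6·1 = 6 | 6·1+1·0 = 6
gcd(6,6,1) = 1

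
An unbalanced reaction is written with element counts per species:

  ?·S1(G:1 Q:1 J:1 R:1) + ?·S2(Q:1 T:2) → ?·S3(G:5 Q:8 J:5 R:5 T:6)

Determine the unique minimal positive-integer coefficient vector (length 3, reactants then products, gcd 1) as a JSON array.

Coefficients: [5, 3, 1]

G: 5·1+3·0 = 5 | 1·5 = 5
Q: 5·1+3·1 = 8 | 1·8 = 8
J: 5·1+3·0 = 5 | 1·5 = 5
R: 5·1+3·0 = 5 | 1·5 = 5
T: 5·0+3·2 = 6 | 1·6 = 6
gcd(5,3,1) = 1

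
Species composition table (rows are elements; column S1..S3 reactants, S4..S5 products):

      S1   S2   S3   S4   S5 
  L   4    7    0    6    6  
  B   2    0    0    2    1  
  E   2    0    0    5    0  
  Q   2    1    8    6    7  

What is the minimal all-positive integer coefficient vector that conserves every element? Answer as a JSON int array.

Coefficients: [5, 4, 5, 2, 6]

L: 5·4+4·7+5·0 = 48 | 2·6+6·6 = 48
B: 5·2+4·0+5·0 = 10 | 2·2+6·1 = 10
E: 5·2+4·0+5·0 = 10 | 2·5+6·0 = 10
Q: 5·2+4·1+5·8 = 54 | 2·6+6·7 = 54
gcd(5,4,5,2,6) = 1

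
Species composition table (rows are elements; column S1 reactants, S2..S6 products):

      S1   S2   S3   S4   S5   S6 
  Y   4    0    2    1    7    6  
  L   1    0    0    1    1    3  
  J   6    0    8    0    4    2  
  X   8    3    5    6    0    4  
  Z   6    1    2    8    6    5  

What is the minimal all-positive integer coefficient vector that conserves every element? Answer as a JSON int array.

Y: 5·4 = 20 | 5·0+3·2+1·1+1·7+1·6 = 20
L: 5·1 = 5 | 5·0+3·0+1·1+1·1+1·3 = 5
J: 5·6 = 30 | 5·0+3·8+1·0+1·4+1·2 = 30
X: 5·8 = 40 | 5·3+3·5+1·6+1·0+1·4 = 40
Z: 5·6 = 30 | 5·1+3·2+1·8+1·6+1·5 = 30
gcd(5,5,3,1,1,1) = 1

Coefficients: [5, 5, 3, 1, 1, 1]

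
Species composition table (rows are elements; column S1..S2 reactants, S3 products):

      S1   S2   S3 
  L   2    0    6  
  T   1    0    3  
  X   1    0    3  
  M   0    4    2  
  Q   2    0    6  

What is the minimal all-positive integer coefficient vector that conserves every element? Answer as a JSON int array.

L: 6·2+1·0 = 12 | 2·6 = 12
T: 6·1+1·0 = 6 | 2·3 = 6
X: 6·1+1·0 = 6 | 2·3 = 6
M: 6·0+1·4 = 4 | 2·2 = 4
Q: 6·2+1·0 = 12 | 2·6 = 12
gcd(6,1,2) = 1

Coefficients: [6, 1, 2]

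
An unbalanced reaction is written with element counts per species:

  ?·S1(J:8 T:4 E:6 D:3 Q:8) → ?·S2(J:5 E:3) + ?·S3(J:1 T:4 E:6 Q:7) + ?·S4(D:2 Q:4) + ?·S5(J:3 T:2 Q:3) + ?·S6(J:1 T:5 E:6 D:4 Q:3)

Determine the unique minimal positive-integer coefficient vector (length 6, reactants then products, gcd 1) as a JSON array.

Coefficients: [6, 6, 1, 5, 5, 2]

J: 6·8 = 48 | 6·5+1·1+5·0+5·3+2·1 = 48
T: 6·4 = 24 | 6·0+1·4+5·0+5·2+2·5 = 24
E: 6·6 = 36 | 6·3+1·6+5·0+5·0+2·6 = 36
D: 6·3 = 18 | 6·0+1·0+5·2+5·0+2·4 = 18
Q: 6·8 = 48 | 6·0+1·7+5·4+5·3+2·3 = 48
gcd(6,6,1,5,5,2) = 1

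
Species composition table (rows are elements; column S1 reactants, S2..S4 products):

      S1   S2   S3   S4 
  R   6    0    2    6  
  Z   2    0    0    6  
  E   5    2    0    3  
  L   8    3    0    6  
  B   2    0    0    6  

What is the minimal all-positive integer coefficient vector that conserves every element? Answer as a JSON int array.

R: 3·6 = 18 | 6·0+6·2+1·6 = 18
Z: 3·2 = 6 | 6·0+6·0+1·6 = 6
E: 3·5 = 15 | 6·2+6·0+1·3 = 15
L: 3·8 = 24 | 6·3+6·0+1·6 = 24
B: 3·2 = 6 | 6·0+6·0+1·6 = 6
gcd(3,6,6,1) = 1

Coefficients: [3, 6, 6, 1]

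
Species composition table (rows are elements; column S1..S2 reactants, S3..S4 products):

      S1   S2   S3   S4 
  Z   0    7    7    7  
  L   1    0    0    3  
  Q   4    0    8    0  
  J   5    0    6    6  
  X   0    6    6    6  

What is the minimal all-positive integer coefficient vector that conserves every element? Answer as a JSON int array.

Z: 6·0+5·7 = 35 | 3·7+2·7 = 35
L: 6·1+5·0 = 6 | 3·0+2·3 = 6
Q: 6·4+5·0 = 24 | 3·8+2·0 = 24
J: 6·5+5·0 = 30 | 3·6+2·6 = 30
X: 6·0+5·6 = 30 | 3·6+2·6 = 30
gcd(6,5,3,2) = 1

Coefficients: [6, 5, 3, 2]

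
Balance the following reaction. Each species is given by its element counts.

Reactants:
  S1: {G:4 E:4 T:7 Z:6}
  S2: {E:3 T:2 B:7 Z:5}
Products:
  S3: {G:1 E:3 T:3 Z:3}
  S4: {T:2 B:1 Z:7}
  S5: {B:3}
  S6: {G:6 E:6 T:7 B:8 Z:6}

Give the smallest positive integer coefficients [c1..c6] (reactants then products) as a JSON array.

G: 3·4+4·0 = 12 | 6·1+2·0+6·0+1·6 = 12
E: 3·4+4·3 = 24 | 6·3+2·0+6·0+1·6 = 24
T: 3·7+4·2 = 29 | 6·3+2·2+6·0+1·7 = 29
B: 3·0+4·7 = 28 | 6·0+2·1+6·3+1·8 = 28
Z: 3·6+4·5 = 38 | 6·3+2·7+6·0+1·6 = 38
gcd(3,4,6,2,6,1) = 1

Coefficients: [3, 4, 6, 2, 6, 1]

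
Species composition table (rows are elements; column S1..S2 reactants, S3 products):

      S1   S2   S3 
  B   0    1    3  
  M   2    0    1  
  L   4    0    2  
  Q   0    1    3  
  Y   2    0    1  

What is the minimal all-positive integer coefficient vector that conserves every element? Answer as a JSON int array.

Coefficients: [1, 6, 2]

B: 1·0+6·1 = 6 | 2·3 = 6
M: 1·2+6·0 = 2 | 2·1 = 2
L: 1·4+6·0 = 4 | 2·2 = 4
Q: 1·0+6·1 = 6 | 2·3 = 6
Y: 1·2+6·0 = 2 | 2·1 = 2
gcd(1,6,2) = 1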